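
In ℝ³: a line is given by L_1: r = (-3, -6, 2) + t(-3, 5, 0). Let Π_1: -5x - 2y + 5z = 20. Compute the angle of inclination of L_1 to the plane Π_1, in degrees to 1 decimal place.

sin θ = |n·v| / (|n||v|) = |5| / (√54 · √34) = 0.11669.
θ ≈ 6.7°.

6.7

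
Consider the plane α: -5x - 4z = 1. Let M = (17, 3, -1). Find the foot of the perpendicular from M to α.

Foot = M − λn with λ = (n·M − d)/|n|² = (-81 − 1)/41 = -2.
Foot = (17, 3, -1) − (-2)·(-5, 0, -4) = (7, 3, -9).

(7, 3, -9)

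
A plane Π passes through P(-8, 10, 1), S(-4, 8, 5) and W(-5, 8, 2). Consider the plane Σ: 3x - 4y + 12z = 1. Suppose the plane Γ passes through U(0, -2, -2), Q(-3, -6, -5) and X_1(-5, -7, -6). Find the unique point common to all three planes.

(-1, 5, 2)

PS = (4, -2, 4), PW = (3, -2, 1); a normal to Π is PS × PW = (6, 8, -2).
Using P: Π has equation 6x + 8y - 2z = 30.
UQ = (-3, -4, -3), UX_1 = (-5, -5, -4); a normal to Γ is UQ × UX_1 = (1, 3, -5).
Using U: Γ has equation x + 3y - 5z = 4.
Solving the 3×3 linear system 6x + 8y - 2z = 30, 3x - 4y + 12z = 1, x + 3y - 5z = 4 (e.g. by elimination or Cramer's rule, determinant = 94) gives (-1, 5, 2).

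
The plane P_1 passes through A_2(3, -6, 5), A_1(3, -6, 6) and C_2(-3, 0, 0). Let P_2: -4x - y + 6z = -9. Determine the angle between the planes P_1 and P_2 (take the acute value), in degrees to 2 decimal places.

A_2A_1 = (0, 0, 1), A_2C_2 = (-6, 6, -5); a normal to P_1 is A_2A_1 × A_2C_2 = (-6, -6, 0).
Using A_2: P_1 has equation -6x - 6y = 18.
cos θ = |n₁·n₂| / (|n₁||n₂|) = |30| / (√72 · √53).
θ = arccos(0.48564) ≈ 60.95°.

60.95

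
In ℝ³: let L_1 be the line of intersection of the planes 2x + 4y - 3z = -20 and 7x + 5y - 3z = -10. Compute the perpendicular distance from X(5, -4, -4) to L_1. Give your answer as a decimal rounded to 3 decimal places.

Direction of L_1: (2, 4, -3) × (7, 5, -3) = (3, -15, -18).
A point on L_1: solving the two plane equations with x = 3 gives (3, -5, 2).
Taking (3, -5, 2) on L_1 with direction v = (3, -15, -18): w = X − (3, -5, 2) = (2, 1, -6), and w × v = (-108, 18, -33).
Distance = |w × v| / |v| = √13077 / √558 ≈ 4.841.

4.841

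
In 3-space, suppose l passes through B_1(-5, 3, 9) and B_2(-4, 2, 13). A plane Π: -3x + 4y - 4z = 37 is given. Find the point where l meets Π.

A direction vector for l is B_2 − B_1 = (1, -1, 4).
Substitute r = (-5, 3, 9) + t(1, -1, 4) into the plane: -9 + (-23)t = 37, so t = -2.
Intersection: (-5, 3, 9) + (-2)·(1, -1, 4) = (-7, 5, 1).

(-7, 5, 1)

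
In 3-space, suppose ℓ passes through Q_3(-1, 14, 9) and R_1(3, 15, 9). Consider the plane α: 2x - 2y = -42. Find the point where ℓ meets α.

(-9, 12, 9)

A direction vector for ℓ is R_1 − Q_3 = (4, 1, 0).
Substitute r = (-1, 14, 9) + t(4, 1, 0) into the plane: -30 + 6t = -42, so t = -2.
Intersection: (-1, 14, 9) + (-2)·(4, 1, 0) = (-9, 12, 9).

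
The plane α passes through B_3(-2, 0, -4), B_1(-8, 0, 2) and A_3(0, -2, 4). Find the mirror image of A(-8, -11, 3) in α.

B_3B_1 = (-6, 0, 6), B_3A_3 = (2, -2, 8); a normal to α is B_3B_1 × B_3A_3 = (12, 60, 12).
Using B_3: α has equation 12x + 60y + 12z = -72.
λ = (n·A − d)/|n|² = (-720 − (-72))/3888 = -1/6.
Reflection = A − 2λn = (-8, -11, 3) − (-1/3)·(12, 60, 12) = (-4, 9, 7).

(-4, 9, 7)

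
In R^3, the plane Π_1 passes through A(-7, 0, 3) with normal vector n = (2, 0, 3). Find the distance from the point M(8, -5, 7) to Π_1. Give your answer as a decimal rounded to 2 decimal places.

Π_1: n·r = n·A gives 2x + 3z = -5.
n·M − d = (2)·(8) + (0)·(-5) + (3)·(7) − (-5) = 42; |n| = √13.
Distance = |42| / √13 = 42/√13 ≈ 11.65.

11.65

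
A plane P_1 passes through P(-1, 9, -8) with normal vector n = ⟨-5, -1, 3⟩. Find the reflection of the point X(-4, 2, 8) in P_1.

P_1: n·r = n·P gives -5x - y + 3z = -28.
λ = (n·X − d)/|n|² = (42 − (-28))/35 = 2.
Reflection = X − 2λn = (-4, 2, 8) − 4·(-5, -1, 3) = (16, 6, -4).

(16, 6, -4)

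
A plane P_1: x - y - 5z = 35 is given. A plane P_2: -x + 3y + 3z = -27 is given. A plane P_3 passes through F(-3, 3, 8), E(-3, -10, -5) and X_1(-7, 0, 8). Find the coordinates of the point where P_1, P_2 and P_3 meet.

(9, -1, -5)

FE = (0, -13, -13), FX_1 = (-4, -3, 0); a normal to P_3 is FE × FX_1 = (-39, 52, -52).
Using F: P_3 has equation -39x + 52y - 52z = -143.
Solving the 3×3 linear system x - y - 5z = 35, -x + 3y + 3z = -27, -39x + 52y - 52z = -143 (e.g. by elimination or Cramer's rule, determinant = -468) gives (9, -1, -5).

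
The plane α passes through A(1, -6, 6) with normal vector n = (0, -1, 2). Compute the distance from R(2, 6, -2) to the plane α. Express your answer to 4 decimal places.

α: n·r = n·A gives -y + 2z = 18.
n·R − d = (0)·(2) + (-1)·(6) + (2)·(-2) − 18 = -28; |n| = √5.
Distance = |-28| / √5 = 28/√5 ≈ 12.5220.

12.5220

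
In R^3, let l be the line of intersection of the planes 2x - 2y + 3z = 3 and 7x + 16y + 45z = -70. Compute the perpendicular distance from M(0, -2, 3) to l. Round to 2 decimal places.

Direction of l: (2, -2, 3) × (7, 16, 45) = (-138, -69, 46).
A point on l: solving the two plane equations with x = 1 gives (1, -2, -1).
Taking (1, -2, -1) on l with direction v = (-138, -69, 46): w = M − (1, -2, -1) = (-1, 0, 4), and w × v = (276, -506, 69).
Distance = |w × v| / |v| = √336973 / √25921 ≈ 3.61.

3.61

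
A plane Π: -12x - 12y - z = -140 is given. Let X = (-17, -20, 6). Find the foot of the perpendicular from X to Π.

Foot = X − λn with λ = (n·X − d)/|n|² = (438 − (-140))/289 = 2.
Foot = (-17, -20, 6) − 2·(-12, -12, -1) = (7, 4, 8).

(7, 4, 8)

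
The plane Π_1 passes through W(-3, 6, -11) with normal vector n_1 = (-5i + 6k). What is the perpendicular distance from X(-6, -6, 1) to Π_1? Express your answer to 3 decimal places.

Π_1: n_1·r = n_1·W gives -5x + 6z = -51.
n·X − d = (-5)·(-6) + (0)·(-6) + (6)·(1) − (-51) = 87; |n| = √61.
Distance = |87| / √61 = 87/√61 ≈ 11.139.

11.139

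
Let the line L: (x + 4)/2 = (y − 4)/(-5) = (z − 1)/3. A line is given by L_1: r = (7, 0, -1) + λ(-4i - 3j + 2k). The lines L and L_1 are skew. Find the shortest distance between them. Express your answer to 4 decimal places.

L has direction (2, -5, 3) through (-4, 4, 1).
Common perpendicular direction n = (2, -5, 3) × (-4, -3, 2) = (-1, -16, -26).
With w = (7, 0, -1) − (-4, 4, 1) = (11, -4, -2), w · n = 105.
Distance = |w · n| / |n| = |105| / √933 ≈ 3.4375.

3.4375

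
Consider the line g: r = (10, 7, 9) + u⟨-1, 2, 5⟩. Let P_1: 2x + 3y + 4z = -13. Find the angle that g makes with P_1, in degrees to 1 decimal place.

54.5

sin θ = |n·v| / (|n||v|) = |24| / (√29 · √30) = 0.81368.
θ ≈ 54.5°.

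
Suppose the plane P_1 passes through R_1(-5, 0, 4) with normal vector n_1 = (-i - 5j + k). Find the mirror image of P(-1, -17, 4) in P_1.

P_1: n_1·r = n_1·R_1 gives -x - 5y + z = 9.
λ = (n·P − d)/|n|² = (90 − 9)/27 = 3.
Reflection = P − 2λn = (-1, -17, 4) − 6·(-1, -5, 1) = (5, 13, -2).

(5, 13, -2)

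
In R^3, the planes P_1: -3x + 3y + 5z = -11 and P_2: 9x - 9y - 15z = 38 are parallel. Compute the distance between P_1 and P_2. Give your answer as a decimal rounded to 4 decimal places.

0.2542

Rescale P_2 by 1/(-3): -3x + 3y + 5z = -38/3. Then distance = |-11 − (-38/3)| / √43 ≈ 0.2542.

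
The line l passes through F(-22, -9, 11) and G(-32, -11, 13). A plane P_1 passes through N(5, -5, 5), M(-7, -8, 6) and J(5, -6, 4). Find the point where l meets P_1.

A direction vector for l is G − F = (-10, -2, 2).
NM = (-12, -3, 1), NJ = (0, -1, -1); a normal to P_1 is NM × NJ = (4, -12, 12).
Using N: P_1 has equation 4x - 12y + 12z = 140.
Substitute r = (-22, -9, 11) + t(-10, -2, 2) into the plane: 152 + 8t = 140, so t = -3/2.
Intersection: (-22, -9, 11) + (-3/2)·(-10, -2, 2) = (-7, -6, 8).

(-7, -6, 8)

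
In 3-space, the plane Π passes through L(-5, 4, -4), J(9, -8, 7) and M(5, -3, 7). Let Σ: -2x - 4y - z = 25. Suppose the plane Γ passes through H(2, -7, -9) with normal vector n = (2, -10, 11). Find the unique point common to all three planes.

(1, -5, -7)

LJ = (14, -12, 11), LM = (10, -7, 11); a normal to Π is LJ × LM = (-55, -44, 22).
Using L: Π has equation -55x - 44y + 22z = 11.
Γ: n·r = n·H gives 2x - 10y + 11z = -25.
Solving the 3×3 linear system -55x - 44y + 22z = 11, -2x - 4y - z = 25, 2x - 10y + 11z = -25 (e.g. by elimination or Cramer's rule, determinant = 2706) gives (1, -5, -7).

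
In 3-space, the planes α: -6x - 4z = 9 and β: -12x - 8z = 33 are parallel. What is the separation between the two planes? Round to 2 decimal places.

1.04

Rescale β by 1/2: -6x - 4z = 33/2. Then distance = |9 − (33/2)| / √52 ≈ 1.04.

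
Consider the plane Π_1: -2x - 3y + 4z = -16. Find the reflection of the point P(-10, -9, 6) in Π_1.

λ = (n·P − d)/|n|² = (71 − (-16))/29 = 3.
Reflection = P − 2λn = (-10, -9, 6) − 6·(-2, -3, 4) = (2, 9, -18).

(2, 9, -18)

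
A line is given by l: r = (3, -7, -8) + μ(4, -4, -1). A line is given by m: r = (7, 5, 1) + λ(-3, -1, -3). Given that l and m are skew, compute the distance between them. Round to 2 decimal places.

Common perpendicular direction n = (4, -4, -1) × (-3, -1, -3) = (11, 15, -16).
With w = (7, 5, 1) − (3, -7, -8) = (4, 12, 9), w · n = 80.
Distance = |w · n| / |n| = |80| / √602 ≈ 3.26.

3.26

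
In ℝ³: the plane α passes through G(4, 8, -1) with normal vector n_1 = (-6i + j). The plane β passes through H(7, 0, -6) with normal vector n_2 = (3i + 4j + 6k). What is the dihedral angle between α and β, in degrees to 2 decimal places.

72.86

α: n_1·r = n_1·G gives -6x + y = -16.
β: n_2·r = n_2·H gives 3x + 4y + 6z = -15.
cos θ = |n₁·n₂| / (|n₁||n₂|) = |-14| / (√37 · √61).
θ = arccos(0.29469) ≈ 72.86°.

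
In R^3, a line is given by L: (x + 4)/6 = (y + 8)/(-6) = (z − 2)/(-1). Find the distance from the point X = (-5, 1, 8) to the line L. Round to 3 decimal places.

7.637

L has direction (6, -6, -1) through (-4, -8, 2).
Taking (-4, -8, 2) on L with direction v = (6, -6, -1): w = X − (-4, -8, 2) = (-1, 9, 6), and w × v = (27, 35, -48).
Distance = |w × v| / |v| = √4258 / √73 ≈ 7.637.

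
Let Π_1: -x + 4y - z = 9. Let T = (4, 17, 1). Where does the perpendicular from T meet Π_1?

(7, 5, 4)

Foot = T − λn with λ = (n·T − d)/|n|² = (63 − 9)/18 = 3.
Foot = (4, 17, 1) − 3·(-1, 4, -1) = (7, 5, 4).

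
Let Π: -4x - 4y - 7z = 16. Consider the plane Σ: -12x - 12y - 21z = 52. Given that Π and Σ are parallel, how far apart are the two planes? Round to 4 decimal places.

Rescale Σ by 1/3: -4x - 4y - 7z = 52/3. Then distance = |16 − (52/3)| / √81 ≈ 0.1481.

0.1481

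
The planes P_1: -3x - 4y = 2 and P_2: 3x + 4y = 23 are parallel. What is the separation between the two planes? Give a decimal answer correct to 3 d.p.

Rescale P_2 by 1/(-1): -3x - 4y = -23. Then distance = |2 − (-23)| / √25 ≈ 5.000.

5.000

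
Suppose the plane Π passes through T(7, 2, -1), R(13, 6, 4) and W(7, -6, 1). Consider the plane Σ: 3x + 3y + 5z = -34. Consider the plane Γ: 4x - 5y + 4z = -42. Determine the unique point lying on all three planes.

(0, 2, -8)

TR = (6, 4, 5), TW = (0, -8, 2); a normal to Π is TR × TW = (48, -12, -48).
Using T: Π has equation 48x - 12y - 48z = 360.
Solving the 3×3 linear system 48x - 12y - 48z = 360, 3x + 3y + 5z = -34, 4x - 5y + 4z = -42 (e.g. by elimination or Cramer's rule, determinant = 2976) gives (0, 2, -8).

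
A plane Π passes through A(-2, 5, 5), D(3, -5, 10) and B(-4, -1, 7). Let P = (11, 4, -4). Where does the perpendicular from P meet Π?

AD = (5, -10, 5), AB = (-2, -6, 2); a normal to Π is AD × AB = (10, -20, -50).
Using A: Π has equation 10x - 20y - 50z = -370.
Foot = P − λn with λ = (n·P − d)/|n|² = (230 − (-370))/3000 = 1/5.
Foot = (11, 4, -4) − (1/5)·(10, -20, -50) = (9, 8, 6).

(9, 8, 6)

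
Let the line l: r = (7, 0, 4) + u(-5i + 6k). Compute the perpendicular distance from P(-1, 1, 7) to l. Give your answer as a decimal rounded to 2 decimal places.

Taking (7, 0, 4) on l with direction v = (-5, 0, 6): w = P − (7, 0, 4) = (-8, 1, 3), and w × v = (6, 33, 5).
Distance = |w × v| / |v| = √1150 / √61 ≈ 4.34.

4.34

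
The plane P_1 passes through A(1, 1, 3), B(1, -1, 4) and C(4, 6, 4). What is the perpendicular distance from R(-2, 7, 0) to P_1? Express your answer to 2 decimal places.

AB = (0, -2, 1), AC = (3, 5, 1); a normal to P_1 is AB × AC = (-7, 3, 6).
Using A: P_1 has equation -7x + 3y + 6z = 14.
n·R − d = (-7)·(-2) + (3)·(7) + (6)·(0) − 14 = 21; |n| = √94.
Distance = |21| / √94 = 21/√94 ≈ 2.17.

2.17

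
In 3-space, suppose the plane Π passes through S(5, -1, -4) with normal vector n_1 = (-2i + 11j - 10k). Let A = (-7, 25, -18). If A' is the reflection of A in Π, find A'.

(1, -19, 22)

Π: n_1·r = n_1·S gives -2x + 11y - 10z = 19.
λ = (n·A − d)/|n|² = (469 − 19)/225 = 2.
Reflection = A − 2λn = (-7, 25, -18) − 4·(-2, 11, -10) = (1, -19, 22).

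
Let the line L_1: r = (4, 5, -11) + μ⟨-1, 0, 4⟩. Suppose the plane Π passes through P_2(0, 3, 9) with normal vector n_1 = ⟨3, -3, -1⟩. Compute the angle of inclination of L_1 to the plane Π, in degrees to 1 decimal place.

22.9

Π: n_1·r = n_1·P_2 gives 3x - 3y - z = -18.
sin θ = |n·v| / (|n||v|) = |-7| / (√19 · √17) = 0.38949.
θ ≈ 22.9°.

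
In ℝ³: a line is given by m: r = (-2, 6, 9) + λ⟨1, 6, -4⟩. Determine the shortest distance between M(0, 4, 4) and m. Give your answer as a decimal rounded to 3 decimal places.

Taking (-2, 6, 9) on m with direction v = (1, 6, -4): w = M − (-2, 6, 9) = (2, -2, -5), and w × v = (38, 3, 14).
Distance = |w × v| / |v| = √1649 / √53 ≈ 5.578.

5.578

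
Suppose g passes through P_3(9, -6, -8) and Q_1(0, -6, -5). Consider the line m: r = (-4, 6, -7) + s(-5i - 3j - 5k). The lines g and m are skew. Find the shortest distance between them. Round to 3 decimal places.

A direction vector for g is Q_1 − P_3 = (-9, 0, 3).
Common perpendicular direction n = (-9, 0, 3) × (-5, -3, -5) = (9, -60, 27).
With w = (-4, 6, -7) − (9, -6, -8) = (-13, 12, 1), w · n = -810.
Distance = |w · n| / |n| = |-810| / √4410 ≈ 12.197.

12.197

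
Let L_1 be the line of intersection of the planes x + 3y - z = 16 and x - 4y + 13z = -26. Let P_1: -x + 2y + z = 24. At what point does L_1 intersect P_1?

Direction of L_1: (1, 3, -1) × (1, -4, 13) = (35, -14, -7).
A point on L_1: solving the two plane equations with x = 3 gives (3, 4, -1).
Substitute r = (3, 4, -1) + t(35, -14, -7) into the plane: 4 + (-70)t = 24, so t = -2/7.
Intersection: (3, 4, -1) + (-2/7)·(35, -14, -7) = (-7, 8, 1).

(-7, 8, 1)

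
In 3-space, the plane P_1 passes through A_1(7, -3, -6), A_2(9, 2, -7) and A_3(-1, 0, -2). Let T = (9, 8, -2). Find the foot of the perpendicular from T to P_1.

A_1A_2 = (2, 5, -1), A_1A_3 = (-8, 3, 4); a normal to P_1 is A_1A_2 × A_1A_3 = (23, 0, 46).
Using A_1: P_1 has equation 23x + 46z = -115.
Foot = T − λn with λ = (n·T − d)/|n|² = (115 − (-115))/2645 = 2/23.
Foot = (9, 8, -2) − (2/23)·(23, 0, 46) = (7, 8, -6).

(7, 8, -6)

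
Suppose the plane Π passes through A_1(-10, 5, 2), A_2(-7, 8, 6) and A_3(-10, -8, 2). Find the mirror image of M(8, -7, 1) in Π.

A_1A_2 = (3, 3, 4), A_1A_3 = (0, -13, 0); a normal to Π is A_1A_2 × A_1A_3 = (52, 0, -39).
Using A_1: Π has equation 52x - 39z = -598.
λ = (n·M − d)/|n|² = (377 − (-598))/4225 = 3/13.
Reflection = M − 2λn = (8, -7, 1) − (6/13)·(52, 0, -39) = (-16, -7, 19).

(-16, -7, 19)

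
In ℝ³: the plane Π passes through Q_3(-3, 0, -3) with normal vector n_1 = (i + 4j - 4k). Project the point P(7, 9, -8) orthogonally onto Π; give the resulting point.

Π: n_1·r = n_1·Q_3 gives x + 4y - 4z = 9.
Foot = P − λn with λ = (n·P − d)/|n|² = (75 − 9)/33 = 2.
Foot = (7, 9, -8) − 2·(1, 4, -4) = (5, 1, 0).

(5, 1, 0)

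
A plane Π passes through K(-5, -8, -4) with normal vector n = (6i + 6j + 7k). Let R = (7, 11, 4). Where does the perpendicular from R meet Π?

Π: n·r = n·K gives 6x + 6y + 7z = -106.
Foot = R − λn with λ = (n·R − d)/|n|² = (136 − (-106))/121 = 2.
Foot = (7, 11, 4) − 2·(6, 6, 7) = (-5, -1, -10).

(-5, -1, -10)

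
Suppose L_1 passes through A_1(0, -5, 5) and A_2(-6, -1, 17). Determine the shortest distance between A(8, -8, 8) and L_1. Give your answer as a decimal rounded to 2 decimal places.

8.89

A direction vector for L_1 is A_2 − A_1 = (-6, 4, 12).
Taking (0, -5, 5) on L_1 with direction v = (-6, 4, 12): w = A − (0, -5, 5) = (8, -3, 3), and w × v = (-48, -114, 14).
Distance = |w × v| / |v| = √15496 / √196 ≈ 8.89.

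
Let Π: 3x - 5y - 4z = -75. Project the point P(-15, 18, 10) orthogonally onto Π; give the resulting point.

Foot = P − λn with λ = (n·P − d)/|n|² = (-175 − (-75))/50 = -2.
Foot = (-15, 18, 10) − (-2)·(3, -5, -4) = (-9, 8, 2).

(-9, 8, 2)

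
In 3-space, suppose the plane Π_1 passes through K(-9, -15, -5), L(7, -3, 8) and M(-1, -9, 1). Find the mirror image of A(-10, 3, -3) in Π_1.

KL = (16, 12, 13), KM = (8, 6, 6); a normal to Π_1 is KL × KM = (-6, 8, 0).
Using K: Π_1 has equation -6x + 8y = -66.
λ = (n·A − d)/|n|² = (84 − (-66))/100 = 3/2.
Reflection = A − 2λn = (-10, 3, -3) − 3·(-6, 8, 0) = (8, -21, -3).

(8, -21, -3)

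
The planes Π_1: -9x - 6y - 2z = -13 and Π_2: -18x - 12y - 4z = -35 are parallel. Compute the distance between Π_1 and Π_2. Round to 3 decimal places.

0.409

Rescale Π_2 by 1/2: -9x - 6y - 2z = -35/2. Then distance = |-13 − (-35/2)| / √121 ≈ 0.409.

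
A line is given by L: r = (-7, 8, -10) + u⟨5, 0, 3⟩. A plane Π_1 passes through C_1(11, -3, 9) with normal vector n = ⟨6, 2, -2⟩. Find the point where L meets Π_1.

Π_1: n·r = n·C_1 gives 6x + 2y - 2z = 42.
Substitute r = (-7, 8, -10) + t(5, 0, 3) into the plane: -6 + 24t = 42, so t = 2.
Intersection: (-7, 8, -10) + 2·(5, 0, 3) = (3, 8, -4).

(3, 8, -4)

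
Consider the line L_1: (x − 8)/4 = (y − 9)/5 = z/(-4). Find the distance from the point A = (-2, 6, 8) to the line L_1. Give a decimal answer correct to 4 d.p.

6.3412

L_1 has direction (4, 5, -4) through (8, 9, 0).
Taking (8, 9, 0) on L_1 with direction v = (4, 5, -4): w = A − (8, 9, 0) = (-10, -3, 8), and w × v = (-28, -8, -38).
Distance = |w × v| / |v| = √2292 / √57 ≈ 6.3412.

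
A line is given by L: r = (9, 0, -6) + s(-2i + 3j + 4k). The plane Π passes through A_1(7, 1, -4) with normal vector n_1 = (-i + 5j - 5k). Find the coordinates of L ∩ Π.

Π: n_1·r = n_1·A_1 gives -x + 5y - 5z = 18.
Substitute r = (9, 0, -6) + t(-2, 3, 4) into the plane: 21 + (-3)t = 18, so t = 1.
Intersection: (9, 0, -6) + 1·(-2, 3, 4) = (7, 3, -2).

(7, 3, -2)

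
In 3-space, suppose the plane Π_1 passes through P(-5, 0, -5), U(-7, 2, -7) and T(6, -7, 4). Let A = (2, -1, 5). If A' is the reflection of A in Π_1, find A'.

(6, -5, -3)

PU = (-2, 2, -2), PT = (11, -7, 9); a normal to Π_1 is PU × PT = (4, -4, -8).
Using P: Π_1 has equation 4x - 4y - 8z = 20.
λ = (n·A − d)/|n|² = (-28 − 20)/96 = -1/2.
Reflection = A − 2λn = (2, -1, 5) − (-1)·(4, -4, -8) = (6, -5, -3).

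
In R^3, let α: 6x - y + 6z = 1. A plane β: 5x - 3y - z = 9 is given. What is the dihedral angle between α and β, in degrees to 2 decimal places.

cos θ = |n₁·n₂| / (|n₁||n₂|) = |27| / (√73 · √35).
θ = arccos(0.53416) ≈ 57.71°.

57.71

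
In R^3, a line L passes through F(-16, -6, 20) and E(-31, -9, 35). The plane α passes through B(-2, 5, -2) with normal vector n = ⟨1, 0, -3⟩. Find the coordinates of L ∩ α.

(4, -2, 0)

A direction vector for L is E − F = (-15, -3, 15).
α: n·r = n·B gives x - 3z = 4.
Substitute r = (-16, -6, 20) + t(-15, -3, 15) into the plane: -76 + (-60)t = 4, so t = -4/3.
Intersection: (-16, -6, 20) + (-4/3)·(-15, -3, 15) = (4, -2, 0).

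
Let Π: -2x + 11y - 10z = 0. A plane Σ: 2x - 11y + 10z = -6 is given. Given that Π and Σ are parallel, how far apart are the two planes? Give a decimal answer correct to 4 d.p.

0.4000

Rescale Σ by 1/(-1): -2x + 11y - 10z = 6. Then distance = |0 − 6| / √225 ≈ 0.4000.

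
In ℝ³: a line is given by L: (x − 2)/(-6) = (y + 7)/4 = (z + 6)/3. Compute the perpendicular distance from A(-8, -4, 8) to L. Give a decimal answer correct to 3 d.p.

L has direction (-6, 4, 3) through (2, -7, -6).
Taking (2, -7, -6) on L with direction v = (-6, 4, 3): w = A − (2, -7, -6) = (-10, 3, 14), and w × v = (-47, -54, -22).
Distance = |w × v| / |v| = √5609 / √61 ≈ 9.589.

9.589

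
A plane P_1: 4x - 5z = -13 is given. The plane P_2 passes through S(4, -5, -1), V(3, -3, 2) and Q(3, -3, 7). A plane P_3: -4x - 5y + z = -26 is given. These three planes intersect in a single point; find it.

SV = (-1, 2, 3), SQ = (-1, 2, 8); a normal to P_2 is SV × SQ = (10, 5, 0).
Using S: P_2 has equation 10x + 5y = 15.
Solving the 3×3 linear system 4x - 5z = -13, 10x + 5y = 15, -4x - 5y + z = -26 (e.g. by elimination or Cramer's rule, determinant = 170) gives (-2, 7, 1).

(-2, 7, 1)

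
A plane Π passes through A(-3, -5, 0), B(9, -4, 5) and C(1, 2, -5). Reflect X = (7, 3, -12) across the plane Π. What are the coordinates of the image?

AB = (12, 1, 5), AC = (4, 7, -5); a normal to Π is AB × AC = (-40, 80, 80).
Using A: Π has equation -40x + 80y + 80z = -280.
λ = (n·X − d)/|n|² = (-1000 − (-280))/14400 = -1/20.
Reflection = X − 2λn = (7, 3, -12) − (-1/10)·(-40, 80, 80) = (3, 11, -4).

(3, 11, -4)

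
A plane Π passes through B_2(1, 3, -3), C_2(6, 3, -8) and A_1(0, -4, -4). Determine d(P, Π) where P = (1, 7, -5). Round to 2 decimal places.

2.18

B_2C_2 = (5, 0, -5), B_2A_1 = (-1, -7, -1); a normal to Π is B_2C_2 × B_2A_1 = (-35, 10, -35).
Using B_2: Π has equation -35x + 10y - 35z = 100.
n·P − d = (-35)·(1) + (10)·(7) + (-35)·(-5) − 100 = 110; |n| = √2550.
Distance = |110| / √2550 = 110/√2550 ≈ 2.18.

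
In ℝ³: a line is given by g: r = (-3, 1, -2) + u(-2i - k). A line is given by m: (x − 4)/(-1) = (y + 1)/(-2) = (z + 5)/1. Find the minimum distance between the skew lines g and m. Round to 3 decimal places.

m has direction (-1, -2, 1) through (4, -1, -5).
Common perpendicular direction n = (-2, 0, -1) × (-1, -2, 1) = (-2, 3, 4).
With w = (4, -1, -5) − (-3, 1, -2) = (7, -2, -3), w · n = -32.
Distance = |w · n| / |n| = |-32| / √29 ≈ 5.942.

5.942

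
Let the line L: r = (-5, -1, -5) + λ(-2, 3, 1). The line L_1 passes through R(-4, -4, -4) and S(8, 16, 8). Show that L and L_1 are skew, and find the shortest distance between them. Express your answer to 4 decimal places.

1.9625

A direction vector for L_1 is S − R = (12, 20, 12).
Common perpendicular direction n = (-2, 3, 1) × (12, 20, 12) = (16, 36, -76).
With w = (-4, -4, -4) − (-5, -1, -5) = (1, -3, 1), w · n = -168.
Since n ≠ 0 the lines are not parallel, and w · n = -168 ≠ 0 so they do not intersect; hence they are skew.
Distance = |w · n| / |n| = |-168| / √7328 ≈ 1.9625.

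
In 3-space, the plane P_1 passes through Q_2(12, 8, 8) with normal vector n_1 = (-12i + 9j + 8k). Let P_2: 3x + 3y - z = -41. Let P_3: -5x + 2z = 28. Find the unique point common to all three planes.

P_1: n_1·r = n_1·Q_2 gives -12x + 9y + 8z = -8.
Solving the 3×3 linear system -12x + 9y + 8z = -8, 3x + 3y - z = -41, -5x + 2z = 28 (e.g. by elimination or Cramer's rule, determinant = 39) gives (-6, -8, -1).

(-6, -8, -1)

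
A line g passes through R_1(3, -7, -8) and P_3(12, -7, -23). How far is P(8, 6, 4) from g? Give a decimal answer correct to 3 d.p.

A direction vector for g is P_3 − R_1 = (9, 0, -15).
Taking (3, -7, -8) on g with direction v = (9, 0, -15): w = P − (3, -7, -8) = (5, 13, 12), and w × v = (-195, 183, -117).
Distance = |w × v| / |v| = √85203 / √306 ≈ 16.687.

16.687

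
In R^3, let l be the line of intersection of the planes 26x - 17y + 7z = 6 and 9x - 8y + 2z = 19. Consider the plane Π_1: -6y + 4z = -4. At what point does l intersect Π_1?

(-1, -6, -10)

Direction of l: (26, -17, 7) × (9, -8, 2) = (22, 11, -55).
A point on l: solving the two plane equations with x = -7 gives (-7, -9, 5).
Substitute r = (-7, -9, 5) + t(22, 11, -55) into the plane: 74 + (-286)t = -4, so t = 3/11.
Intersection: (-7, -9, 5) + (3/11)·(22, 11, -55) = (-1, -6, -10).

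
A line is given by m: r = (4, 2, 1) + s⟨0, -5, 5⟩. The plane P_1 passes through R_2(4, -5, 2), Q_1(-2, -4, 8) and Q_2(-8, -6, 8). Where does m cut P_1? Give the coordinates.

R_2Q_1 = (-6, 1, 6), R_2Q_2 = (-12, -1, 6); a normal to P_1 is R_2Q_1 × R_2Q_2 = (12, -36, 18).
Using R_2: P_1 has equation 12x - 36y + 18z = 264.
Substitute r = (4, 2, 1) + t(0, -5, 5) into the plane: -6 + 270t = 264, so t = 1.
Intersection: (4, 2, 1) + 1·(0, -5, 5) = (4, -3, 6).

(4, -3, 6)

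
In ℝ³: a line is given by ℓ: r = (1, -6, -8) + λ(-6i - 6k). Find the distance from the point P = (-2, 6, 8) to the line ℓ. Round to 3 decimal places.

18.014

Taking (1, -6, -8) on ℓ with direction v = (-6, 0, -6): w = P − (1, -6, -8) = (-3, 12, 16), and w × v = (-72, -114, 72).
Distance = |w × v| / |v| = √23364 / √72 ≈ 18.014.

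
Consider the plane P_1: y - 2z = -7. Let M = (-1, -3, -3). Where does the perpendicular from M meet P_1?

(-1, -5, 1)

Foot = M − λn with λ = (n·M − d)/|n|² = (3 − (-7))/5 = 2.
Foot = (-1, -3, -3) − 2·(0, 1, -2) = (-1, -5, 1).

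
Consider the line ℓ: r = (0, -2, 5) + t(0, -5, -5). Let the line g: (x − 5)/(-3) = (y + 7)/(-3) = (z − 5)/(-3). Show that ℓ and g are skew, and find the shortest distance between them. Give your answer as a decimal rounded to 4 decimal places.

3.5355

g has direction (-3, -3, -3) through (5, -7, 5).
Common perpendicular direction n = (0, -5, -5) × (-3, -3, -3) = (0, 15, -15).
With w = (5, -7, 5) − (0, -2, 5) = (5, -5, 0), w · n = -75.
Since n ≠ 0 the lines are not parallel, and w · n = -75 ≠ 0 so they do not intersect; hence they are skew.
Distance = |w · n| / |n| = |-75| / √450 ≈ 3.5355.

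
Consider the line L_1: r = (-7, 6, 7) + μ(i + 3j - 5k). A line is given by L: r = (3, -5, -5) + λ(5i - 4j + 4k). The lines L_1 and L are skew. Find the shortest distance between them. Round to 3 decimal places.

Common perpendicular direction n = (1, 3, -5) × (5, -4, 4) = (-8, -29, -19).
With w = (3, -5, -5) − (-7, 6, 7) = (10, -11, -12), w · n = 467.
Distance = |w · n| / |n| = |467| / √1266 ≈ 13.125.

13.125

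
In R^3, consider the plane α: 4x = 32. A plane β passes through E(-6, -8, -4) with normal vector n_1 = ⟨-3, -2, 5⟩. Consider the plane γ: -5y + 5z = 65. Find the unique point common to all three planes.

(8, -9, 4)

β: n_1·r = n_1·E gives -3x - 2y + 5z = 14.
Solving the 3×3 linear system 4x = 32, -3x - 2y + 5z = 14, -5y + 5z = 65 (e.g. by elimination or Cramer's rule, determinant = 60) gives (8, -9, 4).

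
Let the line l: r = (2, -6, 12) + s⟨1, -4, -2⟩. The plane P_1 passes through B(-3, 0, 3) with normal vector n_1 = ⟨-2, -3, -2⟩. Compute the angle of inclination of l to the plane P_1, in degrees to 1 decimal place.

P_1: n_1·r = n_1·B gives -2x - 3y - 2z = 0.
sin θ = |n·v| / (|n||v|) = |14| / (√17 · √21) = 0.74096.
θ ≈ 47.8°.

47.8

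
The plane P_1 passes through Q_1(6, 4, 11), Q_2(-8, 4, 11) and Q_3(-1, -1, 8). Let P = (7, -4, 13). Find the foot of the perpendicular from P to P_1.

Q_1Q_2 = (-14, 0, 0), Q_1Q_3 = (-7, -5, -3); a normal to P_1 is Q_1Q_2 × Q_1Q_3 = (0, -42, 70).
Using Q_1: P_1 has equation -42y + 70z = 602.
Foot = P − λn with λ = (n·P − d)/|n|² = (1078 − 602)/6664 = 1/14.
Foot = (7, -4, 13) − (1/14)·(0, -42, 70) = (7, -1, 8).

(7, -1, 8)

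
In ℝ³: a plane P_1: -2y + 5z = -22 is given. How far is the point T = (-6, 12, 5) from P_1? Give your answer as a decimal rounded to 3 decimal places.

n·T − d = (0)·(-6) + (-2)·(12) + (5)·(5) − (-22) = 23; |n| = √29.
Distance = |23| / √29 = 23/√29 ≈ 4.271.

4.271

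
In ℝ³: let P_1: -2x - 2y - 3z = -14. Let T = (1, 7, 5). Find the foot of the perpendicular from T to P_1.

Foot = T − λn with λ = (n·T − d)/|n|² = (-31 − (-14))/17 = -1.
Foot = (1, 7, 5) − (-1)·(-2, -2, -3) = (-1, 5, 2).

(-1, 5, 2)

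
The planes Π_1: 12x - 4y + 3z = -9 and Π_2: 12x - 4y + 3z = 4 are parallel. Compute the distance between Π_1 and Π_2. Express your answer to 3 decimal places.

Same normal n = (12, -4, 3) with |n| = √169; distance = |-9 − 4| / |n| = 13/√169 ≈ 1.000.

1.000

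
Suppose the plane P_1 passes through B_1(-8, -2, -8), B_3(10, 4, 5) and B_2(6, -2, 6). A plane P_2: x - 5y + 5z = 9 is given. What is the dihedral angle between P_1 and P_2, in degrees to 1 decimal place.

B_1B_3 = (18, 6, 13), B_1B_2 = (14, 0, 14); a normal to P_1 is B_1B_3 × B_1B_2 = (84, -70, -84).
Using B_1: P_1 has equation 84x - 70y - 84z = 140.
cos θ = |n₁·n₂| / (|n₁||n₂|) = |14| / (√19012 · √51).
θ = arccos(0.01422) ≈ 89.2°.

89.2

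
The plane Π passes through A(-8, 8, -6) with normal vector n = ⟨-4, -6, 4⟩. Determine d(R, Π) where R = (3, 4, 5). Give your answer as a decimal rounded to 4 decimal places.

2.9104

Π: n·r = n·A gives -4x - 6y + 4z = -40.
n·R − d = (-4)·(3) + (-6)·(4) + (4)·(5) − (-40) = 24; |n| = √68.
Distance = |24| / √68 = 24/√68 ≈ 2.9104.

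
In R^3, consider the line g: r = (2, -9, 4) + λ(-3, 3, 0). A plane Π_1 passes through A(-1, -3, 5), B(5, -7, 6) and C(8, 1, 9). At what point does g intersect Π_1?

AB = (6, -4, 1), AC = (9, 4, 4); a normal to Π_1 is AB × AC = (-20, -15, 60).
Using A: Π_1 has equation -20x - 15y + 60z = 365.
Substitute r = (2, -9, 4) + t(-3, 3, 0) into the plane: 335 + 15t = 365, so t = 2.
Intersection: (2, -9, 4) + 2·(-3, 3, 0) = (-4, -3, 4).

(-4, -3, 4)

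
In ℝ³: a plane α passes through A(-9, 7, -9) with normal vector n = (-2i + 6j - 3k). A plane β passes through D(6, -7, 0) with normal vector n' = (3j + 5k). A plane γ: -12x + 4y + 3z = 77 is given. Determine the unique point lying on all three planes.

(-6, 8, -9)

α: n·r = n·A gives -2x + 6y - 3z = 87.
β: n'·r = n'·D gives 3y + 5z = -21.
Solving the 3×3 linear system -2x + 6y - 3z = 87, 3y + 5z = -21, -12x + 4y + 3z = 77 (e.g. by elimination or Cramer's rule, determinant = -446) gives (-6, 8, -9).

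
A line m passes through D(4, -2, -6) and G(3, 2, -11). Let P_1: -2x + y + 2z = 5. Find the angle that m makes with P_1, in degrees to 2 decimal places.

11.87

A direction vector for m is G − D = (-1, 4, -5).
sin θ = |n·v| / (|n||v|) = |-4| / (√9 · √42) = 0.20574.
θ ≈ 11.87°.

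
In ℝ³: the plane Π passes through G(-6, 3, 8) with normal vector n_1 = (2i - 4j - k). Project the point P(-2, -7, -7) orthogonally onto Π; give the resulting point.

Π: n_1·r = n_1·G gives 2x - 4y - z = -32.
Foot = P − λn with λ = (n·P − d)/|n|² = (31 − (-32))/21 = 3.
Foot = (-2, -7, -7) − 3·(2, -4, -1) = (-8, 5, -4).

(-8, 5, -4)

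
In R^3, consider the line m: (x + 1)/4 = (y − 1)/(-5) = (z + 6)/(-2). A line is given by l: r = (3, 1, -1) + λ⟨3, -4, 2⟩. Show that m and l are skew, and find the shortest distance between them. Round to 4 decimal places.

m has direction (4, -5, -2) through (-1, 1, -6).
Common perpendicular direction n = (4, -5, -2) × (3, -4, 2) = (-18, -14, -1).
With w = (3, 1, -1) − (-1, 1, -6) = (4, 0, 5), w · n = -77.
Since n ≠ 0 the lines are not parallel, and w · n = -77 ≠ 0 so they do not intersect; hence they are skew.
Distance = |w · n| / |n| = |-77| / √521 ≈ 3.3734.

3.3734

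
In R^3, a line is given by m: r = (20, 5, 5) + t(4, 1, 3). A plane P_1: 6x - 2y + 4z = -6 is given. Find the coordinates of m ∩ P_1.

(4, 1, -7)

Substitute r = (20, 5, 5) + t(4, 1, 3) into the plane: 130 + 34t = -6, so t = -4.
Intersection: (20, 5, 5) + (-4)·(4, 1, 3) = (4, 1, -7).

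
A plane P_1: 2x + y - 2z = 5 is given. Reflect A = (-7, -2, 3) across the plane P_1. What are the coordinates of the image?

λ = (n·A − d)/|n|² = (-22 − 5)/9 = -3.
Reflection = A − 2λn = (-7, -2, 3) − (-6)·(2, 1, -2) = (5, 4, -9).

(5, 4, -9)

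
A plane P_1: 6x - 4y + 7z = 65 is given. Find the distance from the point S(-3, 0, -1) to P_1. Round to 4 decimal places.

n·S − d = (6)·(-3) + (-4)·(0) + (7)·(-1) − 65 = -90; |n| = √101.
Distance = |-90| / √101 = 90/√101 ≈ 8.9553.

8.9553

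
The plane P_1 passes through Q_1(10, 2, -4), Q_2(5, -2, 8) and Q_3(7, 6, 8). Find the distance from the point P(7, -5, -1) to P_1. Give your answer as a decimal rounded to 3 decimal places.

0.231

Q_1Q_2 = (-5, -4, 12), Q_1Q_3 = (-3, 4, 12); a normal to P_1 is Q_1Q_2 × Q_1Q_3 = (-96, 24, -32).
Using Q_1: P_1 has equation -96x + 24y - 32z = -784.
n·P − d = (-96)·(7) + (24)·(-5) + (-32)·(-1) − (-784) = 24; |n| = √10816.
Distance = |24| / √10816 = 24/√10816 ≈ 0.231.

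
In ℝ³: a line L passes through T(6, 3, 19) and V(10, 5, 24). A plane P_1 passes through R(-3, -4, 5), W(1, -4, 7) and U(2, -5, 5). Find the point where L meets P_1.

A direction vector for L is V − T = (4, 2, 5).
RW = (4, 0, 2), RU = (5, -1, 0); a normal to P_1 is RW × RU = (2, 10, -4).
Using R: P_1 has equation 2x + 10y - 4z = -66.
Substitute r = (6, 3, 19) + t(4, 2, 5) into the plane: -34 + 8t = -66, so t = -4.
Intersection: (6, 3, 19) + (-4)·(4, 2, 5) = (-10, -5, -1).

(-10, -5, -1)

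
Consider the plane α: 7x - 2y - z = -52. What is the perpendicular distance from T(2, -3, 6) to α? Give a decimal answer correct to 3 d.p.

n·T − d = (7)·(2) + (-2)·(-3) + (-1)·(6) − (-52) = 66; |n| = √54.
Distance = |66| / √54 = 66/√54 ≈ 8.981.

8.981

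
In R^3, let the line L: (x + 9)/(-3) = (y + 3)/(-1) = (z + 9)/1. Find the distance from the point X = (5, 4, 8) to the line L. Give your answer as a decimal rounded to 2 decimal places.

21.00

L has direction (-3, -1, 1) through (-9, -3, -9).
Taking (-9, -3, -9) on L with direction v = (-3, -1, 1): w = X − (-9, -3, -9) = (14, 7, 17), and w × v = (24, -65, 7).
Distance = |w × v| / |v| = √4850 / √11 ≈ 21.00.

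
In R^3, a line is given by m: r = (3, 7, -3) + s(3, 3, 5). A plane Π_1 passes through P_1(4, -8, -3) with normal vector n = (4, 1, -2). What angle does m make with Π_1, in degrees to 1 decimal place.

9.6

Π_1: n·r = n·P_1 gives 4x + y - 2z = 14.
sin θ = |n·v| / (|n||v|) = |5| / (√21 · √43) = 0.16639.
θ ≈ 9.6°.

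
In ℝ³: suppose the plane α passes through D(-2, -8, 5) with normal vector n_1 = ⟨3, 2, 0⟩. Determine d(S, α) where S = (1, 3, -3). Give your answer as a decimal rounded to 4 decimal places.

8.5979

α: n_1·r = n_1·D gives 3x + 2y = -22.
n·S − d = (3)·(1) + (2)·(3) + (0)·(-3) − (-22) = 31; |n| = √13.
Distance = |31| / √13 = 31/√13 ≈ 8.5979.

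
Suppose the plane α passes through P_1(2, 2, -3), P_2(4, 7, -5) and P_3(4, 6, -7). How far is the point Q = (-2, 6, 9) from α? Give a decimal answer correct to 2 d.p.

3.12

P_1P_2 = (2, 5, -2), P_1P_3 = (2, 4, -4); a normal to α is P_1P_2 × P_1P_3 = (-12, 4, -2).
Using P_1: α has equation -12x + 4y - 2z = -10.
n·Q − d = (-12)·(-2) + (4)·(6) + (-2)·(9) − (-10) = 40; |n| = √164.
Distance = |40| / √164 = 40/√164 ≈ 3.12.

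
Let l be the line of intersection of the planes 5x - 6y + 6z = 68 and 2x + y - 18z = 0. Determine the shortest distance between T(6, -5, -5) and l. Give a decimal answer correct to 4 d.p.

Direction of l: (5, -6, 6) × (2, 1, -18) = (102, 102, 17).
A point on l: solving the two plane equations with x = 4 gives (4, -8, 0).
Taking (4, -8, 0) on l with direction v = (102, 102, 17): w = T − (4, -8, 0) = (2, 3, -5), and w × v = (561, -544, -102).
Distance = |w × v| / |v| = √621061 / √21097 ≈ 5.4257.

5.4257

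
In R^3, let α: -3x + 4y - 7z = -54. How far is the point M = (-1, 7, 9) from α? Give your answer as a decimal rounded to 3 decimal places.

n·M − d = (-3)·(-1) + (4)·(7) + (-7)·(9) − (-54) = 22; |n| = √74.
Distance = |22| / √74 = 22/√74 ≈ 2.557.

2.557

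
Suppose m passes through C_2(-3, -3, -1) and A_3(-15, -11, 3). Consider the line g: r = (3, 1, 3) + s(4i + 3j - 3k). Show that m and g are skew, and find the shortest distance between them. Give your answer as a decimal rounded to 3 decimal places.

A direction vector for m is A_3 − C_2 = (-12, -8, 4).
Common perpendicular direction n = (-12, -8, 4) × (4, 3, -3) = (12, -20, -4).
With w = (3, 1, 3) − (-3, -3, -1) = (6, 4, 4), w · n = -24.
Since n ≠ 0 the lines are not parallel, and w · n = -24 ≠ 0 so they do not intersect; hence they are skew.
Distance = |w · n| / |n| = |-24| / √560 ≈ 1.014.

1.014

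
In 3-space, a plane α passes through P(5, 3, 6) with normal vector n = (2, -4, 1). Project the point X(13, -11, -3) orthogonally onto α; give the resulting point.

(7, 1, -6)

α: n·r = n·P gives 2x - 4y + z = 4.
Foot = X − λn with λ = (n·X − d)/|n|² = (67 − 4)/21 = 3.
Foot = (13, -11, -3) − 3·(2, -4, 1) = (7, 1, -6).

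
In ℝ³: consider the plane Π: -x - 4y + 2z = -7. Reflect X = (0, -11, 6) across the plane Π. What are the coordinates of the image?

λ = (n·X − d)/|n|² = (56 − (-7))/21 = 3.
Reflection = X − 2λn = (0, -11, 6) − 6·(-1, -4, 2) = (6, 13, -6).

(6, 13, -6)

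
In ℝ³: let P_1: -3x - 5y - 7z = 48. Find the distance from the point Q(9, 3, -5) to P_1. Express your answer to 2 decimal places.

n·Q − d = (-3)·(9) + (-5)·(3) + (-7)·(-5) − 48 = -55; |n| = √83.
Distance = |-55| / √83 = 55/√83 ≈ 6.04.

6.04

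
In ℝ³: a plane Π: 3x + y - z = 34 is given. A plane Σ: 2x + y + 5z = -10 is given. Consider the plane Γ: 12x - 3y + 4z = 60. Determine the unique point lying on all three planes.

Solving the 3×3 linear system 3x + y - z = 34, 2x + y + 5z = -10, 12x - 3y + 4z = 60 (e.g. by elimination or Cramer's rule, determinant = 127) gives (8, 4, -6).

(8, 4, -6)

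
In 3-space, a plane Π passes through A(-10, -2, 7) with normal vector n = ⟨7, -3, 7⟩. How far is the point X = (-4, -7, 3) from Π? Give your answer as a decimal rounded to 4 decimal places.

Π: n·r = n·A gives 7x - 3y + 7z = -15.
n·X − d = (7)·(-4) + (-3)·(-7) + (7)·(3) − (-15) = 29; |n| = √107.
Distance = |29| / √107 = 29/√107 ≈ 2.8035.

2.8035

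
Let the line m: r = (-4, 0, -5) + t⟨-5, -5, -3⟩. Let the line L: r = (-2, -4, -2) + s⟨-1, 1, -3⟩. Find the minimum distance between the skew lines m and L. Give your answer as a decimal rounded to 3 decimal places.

Common perpendicular direction n = (-5, -5, -3) × (-1, 1, -3) = (18, -12, -10).
With w = (-2, -4, -2) − (-4, 0, -5) = (2, -4, 3), w · n = 54.
Distance = |w · n| / |n| = |54| / √568 ≈ 2.266.

2.266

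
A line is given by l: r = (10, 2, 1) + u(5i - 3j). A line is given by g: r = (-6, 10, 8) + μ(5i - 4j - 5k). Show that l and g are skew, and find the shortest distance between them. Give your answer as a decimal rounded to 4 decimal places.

Common perpendicular direction n = (5, -3, 0) × (5, -4, -5) = (15, 25, -5).
With w = (-6, 10, 8) − (10, 2, 1) = (-16, 8, 7), w · n = -75.
Since n ≠ 0 the lines are not parallel, and w · n = -75 ≠ 0 so they do not intersect; hence they are skew.
Distance = |w · n| / |n| = |-75| / √875 ≈ 2.5355.

2.5355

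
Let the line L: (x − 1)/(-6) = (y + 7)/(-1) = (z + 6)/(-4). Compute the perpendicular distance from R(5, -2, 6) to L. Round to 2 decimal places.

L has direction (-6, -1, -4) through (1, -7, -6).
Taking (1, -7, -6) on L with direction v = (-6, -1, -4): w = R − (1, -7, -6) = (4, 5, 12), and w × v = (-8, -56, 26).
Distance = |w × v| / |v| = √3876 / √53 ≈ 8.55.

8.55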